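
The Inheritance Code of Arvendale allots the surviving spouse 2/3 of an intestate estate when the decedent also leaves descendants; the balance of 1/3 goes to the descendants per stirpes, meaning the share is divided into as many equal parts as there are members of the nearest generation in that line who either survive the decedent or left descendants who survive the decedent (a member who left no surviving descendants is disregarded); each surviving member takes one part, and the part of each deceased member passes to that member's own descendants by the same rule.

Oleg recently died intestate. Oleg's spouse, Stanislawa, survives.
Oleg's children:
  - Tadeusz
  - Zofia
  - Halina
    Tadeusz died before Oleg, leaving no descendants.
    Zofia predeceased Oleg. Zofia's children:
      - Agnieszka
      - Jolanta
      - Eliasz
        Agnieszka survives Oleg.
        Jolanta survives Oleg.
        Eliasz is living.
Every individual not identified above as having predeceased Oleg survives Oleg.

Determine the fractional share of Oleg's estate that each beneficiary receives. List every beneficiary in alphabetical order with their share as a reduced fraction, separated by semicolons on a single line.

Stanislawa, as surviving spouse, takes 2/3.
The remaining 1/3 passes to Oleg's descendants per stirpes.
Tadeusz left no surviving issue, so that branch lapses and is disregarded.
The 1/3 is divided into 2 equal shares of 1/6 among Zofia, Halina.
Zofia predeceased; the 1/6 allotted to Zofia's branch passes to Zofia's issue by representation.
The 1/6 is divided into 3 equal shares of 1/18 among Agnieszka, Jolanta, Eliasz.
Agnieszka is living and takes 1/18.
Jolanta is living and takes 1/18.
Eliasz is living and takes 1/18.
Halina is living and takes 1/6.

Agnieszka 1/18; Eliasz 1/18; Halina 1/6; Jolanta 1/18; Stanislawa 2/3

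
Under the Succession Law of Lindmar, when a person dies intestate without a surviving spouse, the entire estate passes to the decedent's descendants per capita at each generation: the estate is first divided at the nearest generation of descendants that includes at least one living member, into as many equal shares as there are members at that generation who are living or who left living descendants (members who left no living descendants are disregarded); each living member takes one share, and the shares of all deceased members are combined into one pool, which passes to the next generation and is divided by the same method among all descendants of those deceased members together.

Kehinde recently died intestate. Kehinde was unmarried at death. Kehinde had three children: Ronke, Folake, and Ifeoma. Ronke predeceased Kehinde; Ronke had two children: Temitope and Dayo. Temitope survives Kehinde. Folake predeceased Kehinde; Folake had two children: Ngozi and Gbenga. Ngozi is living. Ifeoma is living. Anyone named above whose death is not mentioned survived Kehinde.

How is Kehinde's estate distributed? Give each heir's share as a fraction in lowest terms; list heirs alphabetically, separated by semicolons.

Dayo 1/6; Gbenga 1/6; Ifeoma 1/3; Ngozi 1/6; Temitope 1/6

There is no surviving spouse, so the entire estate passes to Kehinde's descendants per capita at each generation.
At generation 1 (Ronke, Folake, Ifeoma) there are 3 shares of (1)/3 = 1/3 each.
Living: Ifeoma — each takes 1/3.
Deceased: Ronke and Folake. Their combined 2/3 is pooled and carried to generation 2.
At generation 2 (Temitope, Dayo, Ngozi, Gbenga) there are 4 shares of (2/3)/4 = 1/6 each.
Living: Temitope, Dayo, Ngozi, and Gbenga — each takes 1/6.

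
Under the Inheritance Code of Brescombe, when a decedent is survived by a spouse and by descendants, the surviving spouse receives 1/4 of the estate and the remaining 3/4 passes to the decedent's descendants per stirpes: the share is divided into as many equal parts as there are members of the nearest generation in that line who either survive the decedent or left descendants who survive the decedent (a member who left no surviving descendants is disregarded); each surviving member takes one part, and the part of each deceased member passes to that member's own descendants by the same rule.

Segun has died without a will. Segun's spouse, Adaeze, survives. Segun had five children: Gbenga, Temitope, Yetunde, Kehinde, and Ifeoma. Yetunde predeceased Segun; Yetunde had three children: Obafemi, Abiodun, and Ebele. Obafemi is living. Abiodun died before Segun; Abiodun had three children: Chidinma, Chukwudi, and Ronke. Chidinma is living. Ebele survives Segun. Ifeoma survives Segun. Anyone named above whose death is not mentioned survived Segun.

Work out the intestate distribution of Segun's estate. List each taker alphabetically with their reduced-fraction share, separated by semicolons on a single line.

Adaeze 1/4; Chidinma 1/60; Chukwudi 1/60; Ebele 1/20; Gbenga 3/20; Ifeoma 3/20; Kehinde 3/20; Obafemi 1/20; Ronke 1/60; Temitope 3/20

Adaeze, as surviving spouse, takes 1/4.
The remaining 3/4 passes to Segun's descendants per stirpes.
The 3/4 is divided into 5 equal shares of 3/20 among Gbenga, Temitope, Yetunde, Kehinde, Ifeoma.
Gbenga is living and takes 3/20.
Temitope is living and takes 3/20.
Yetunde predeceased; the 3/20 allotted to Yetunde's branch passes to Yetunde's issue by representation.
The 3/20 is divided into 3 equal shares of 1/20 among Obafemi, Abiodun, Ebele.
Obafemi is living and takes 1/20.
Abiodun predeceased; the 1/20 allotted to Abiodun's branch passes to Abiodun's issue by representation.
The 1/20 is divided into 3 equal shares of 1/60 among Chidinma, Chukwudi, Ronke.
Chidinma is living and takes 1/60.
Chukwudi is living and takes 1/60.
Ronke is living and takes 1/60.
Ebele is living and takes 1/20.
Kehinde is living and takes 3/20.
Ifeoma is living and takes 3/20.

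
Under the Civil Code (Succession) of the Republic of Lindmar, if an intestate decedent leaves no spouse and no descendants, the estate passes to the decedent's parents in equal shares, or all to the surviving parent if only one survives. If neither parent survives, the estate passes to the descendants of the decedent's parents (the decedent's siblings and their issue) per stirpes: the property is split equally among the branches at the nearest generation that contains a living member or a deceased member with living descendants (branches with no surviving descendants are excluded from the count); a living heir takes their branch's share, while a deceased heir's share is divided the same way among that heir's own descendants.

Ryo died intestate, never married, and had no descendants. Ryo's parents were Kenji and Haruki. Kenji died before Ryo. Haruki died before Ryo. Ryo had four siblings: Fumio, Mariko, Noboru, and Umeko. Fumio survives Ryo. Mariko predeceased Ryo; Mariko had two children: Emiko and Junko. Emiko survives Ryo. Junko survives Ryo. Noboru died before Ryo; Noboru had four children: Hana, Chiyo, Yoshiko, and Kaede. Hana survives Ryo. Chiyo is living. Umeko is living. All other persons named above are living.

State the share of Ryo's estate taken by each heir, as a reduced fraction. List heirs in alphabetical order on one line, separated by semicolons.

Chiyo 1/16; Emiko 1/8; Fumio 1/4; Hana 1/16; Junko 1/8; Kaede 1/16; Umeko 1/4; Yoshiko 1/16

Neither parent survives and there are no descendants, so the estate passes to Ryo's siblings and their issue per stirpes.
The estate is divided into 4 equal shares of 1/4 among Fumio, Mariko, Noboru, Umeko.
Fumio is living and takes 1/4.
Mariko predeceased; the 1/4 allotted to Mariko's branch passes to Mariko's issue by representation.
The 1/4 is divided into 2 equal shares of 1/8 among Emiko, Junko.
Emiko is living and takes 1/8.
Junko is living and takes 1/8.
Noboru predeceased; the 1/4 allotted to Noboru's branch passes to Noboru's issue by representation.
The 1/4 is divided into 4 equal shares of 1/16 among Hana, Chiyo, Yoshiko, Kaede.
Hana is living and takes 1/16.
Chiyo is living and takes 1/16.
Yoshiko is living and takes 1/16.
Kaede is living and takes 1/16.
Umeko is living and takes 1/4.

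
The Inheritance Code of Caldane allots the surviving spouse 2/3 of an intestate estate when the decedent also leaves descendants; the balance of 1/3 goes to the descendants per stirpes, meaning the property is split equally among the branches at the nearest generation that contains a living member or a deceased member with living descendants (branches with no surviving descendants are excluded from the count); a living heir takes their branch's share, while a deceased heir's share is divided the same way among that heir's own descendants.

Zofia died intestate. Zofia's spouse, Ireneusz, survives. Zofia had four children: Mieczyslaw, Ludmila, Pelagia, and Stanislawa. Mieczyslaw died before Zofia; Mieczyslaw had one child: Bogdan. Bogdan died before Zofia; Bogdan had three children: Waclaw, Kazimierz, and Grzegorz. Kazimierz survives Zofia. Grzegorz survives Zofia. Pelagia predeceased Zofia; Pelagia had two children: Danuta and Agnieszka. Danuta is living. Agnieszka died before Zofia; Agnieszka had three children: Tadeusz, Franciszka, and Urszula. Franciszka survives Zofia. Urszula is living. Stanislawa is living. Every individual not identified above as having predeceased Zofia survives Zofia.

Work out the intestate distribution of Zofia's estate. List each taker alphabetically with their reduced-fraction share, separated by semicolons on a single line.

Danuta 1/24; Franciszka 1/72; Grzegorz 1/36; Ireneusz 2/3; Kazimierz 1/36; Ludmila 1/12; Stanislawa 1/12; Tadeusz 1/72; Urszula 1/72; Waclaw 1/36

Ireneusz, as surviving spouse, takes 2/3.
The remaining 1/3 passes to Zofia's descendants per stirpes.
The 1/3 is divided into 4 equal shares of 1/12 among Mieczyslaw, Ludmila, Pelagia, Stanislawa.
Mieczyslaw predeceased; the 1/12 allotted to Mieczyslaw's branch passes to Mieczyslaw's issue by representation.
Bogdan's line is the sole branch at this level, so the full 1/12 passes to Bogdan's issue by representation.
The 1/12 is divided into 3 equal shares of 1/36 among Waclaw, Kazimierz, Grzegorz.
Waclaw is living and takes 1/36.
Kazimierz is living and takes 1/36.
Grzegorz is living and takes 1/36.
Ludmila is living and takes 1/12.
Pelagia predeceased; the 1/12 allotted to Pelagia's branch passes to Pelagia's issue by representation.
The 1/12 is divided into 2 equal shares of 1/24 among Danuta, Agnieszka.
Danuta is living and takes 1/24.
Agnieszka predeceased; the 1/24 allotted to Agnieszka's branch passes to Agnieszka's issue by representation.
The 1/24 is divided into 3 equal shares of 1/72 among Tadeusz, Franciszka, Urszula.
Tadeusz is living and takes 1/72.
Franciszka is living and takes 1/72.
Urszula is living and takes 1/72.
Stanislawa is living and takes 1/12.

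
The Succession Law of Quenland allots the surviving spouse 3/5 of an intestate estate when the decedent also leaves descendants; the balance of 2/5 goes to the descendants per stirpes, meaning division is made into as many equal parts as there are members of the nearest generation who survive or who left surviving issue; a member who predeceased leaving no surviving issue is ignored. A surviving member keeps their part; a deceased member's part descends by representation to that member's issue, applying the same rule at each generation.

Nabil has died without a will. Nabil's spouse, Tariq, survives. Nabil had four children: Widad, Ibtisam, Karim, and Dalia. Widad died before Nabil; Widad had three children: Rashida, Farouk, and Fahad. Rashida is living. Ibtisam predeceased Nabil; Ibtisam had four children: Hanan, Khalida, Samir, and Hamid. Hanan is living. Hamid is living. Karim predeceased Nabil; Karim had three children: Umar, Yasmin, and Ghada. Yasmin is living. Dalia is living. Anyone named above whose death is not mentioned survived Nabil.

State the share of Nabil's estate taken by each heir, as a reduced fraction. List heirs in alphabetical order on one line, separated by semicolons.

Tariq, as surviving spouse, takes 3/5.
The remaining 2/5 passes to Nabil's descendants per stirpes.
The 2/5 is divided into 4 equal shares of 1/10 among Widad, Ibtisam, Karim, Dalia.
Widad predeceased; the 1/10 allotted to Widad's branch passes to Widad's issue by representation.
The 1/10 is divided into 3 equal shares of 1/30 among Rashida, Farouk, Fahad.
Rashida is living and takes 1/30.
Farouk is living and takes 1/30.
Fahad is living and takes 1/30.
Ibtisam predeceased; the 1/10 allotted to Ibtisam's branch passes to Ibtisam's issue by representation.
The 1/10 is divided into 4 equal shares of 1/40 among Hanan, Khalida, Samir, Hamid.
Hanan is living and takes 1/40.
Khalida is living and takes 1/40.
Samir is living and takes 1/40.
Hamid is living and takes 1/40.
Karim predeceased; the 1/10 allotted to Karim's branch passes to Karim's issue by representation.
The 1/10 is divided into 3 equal shares of 1/30 among Umar, Yasmin, Ghada.
Umar is living and takes 1/30.
Yasmin is living and takes 1/30.
Ghada is living and takes 1/30.
Dalia is living and takes 1/10.

Dalia 1/10; Fahad 1/30; Farouk 1/30; Ghada 1/30; Hamid 1/40; Hanan 1/40; Khalida 1/40; Rashida 1/30; Samir 1/40; Tariq 3/5; Umar 1/30; Yasmin 1/30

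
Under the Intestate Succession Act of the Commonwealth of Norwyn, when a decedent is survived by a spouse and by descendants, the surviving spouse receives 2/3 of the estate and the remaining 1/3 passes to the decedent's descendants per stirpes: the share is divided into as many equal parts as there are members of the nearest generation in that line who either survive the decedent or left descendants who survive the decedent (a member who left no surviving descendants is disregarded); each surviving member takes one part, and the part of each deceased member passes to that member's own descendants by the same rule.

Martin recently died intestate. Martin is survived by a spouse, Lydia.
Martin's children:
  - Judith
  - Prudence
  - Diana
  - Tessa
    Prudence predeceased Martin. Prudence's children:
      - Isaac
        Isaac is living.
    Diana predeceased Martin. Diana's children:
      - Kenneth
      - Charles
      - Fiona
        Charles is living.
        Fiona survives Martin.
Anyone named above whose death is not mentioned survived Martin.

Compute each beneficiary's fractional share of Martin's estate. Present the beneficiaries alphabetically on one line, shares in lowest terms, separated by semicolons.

Lydia, as surviving spouse, takes 2/3.
The remaining 1/3 passes to Martin's descendants per stirpes.
The 1/3 is divided into 4 equal shares of 1/12 among Judith, Prudence, Diana, Tessa.
Judith is living and takes 1/12.
Prudence predeceased; the 1/12 allotted to Prudence's branch passes to Prudence's issue by representation.
Isaac is the sole taker at this level and receives the full 1/12.
Diana predeceased; the 1/12 allotted to Diana's branch passes to Diana's issue by representation.
The 1/12 is divided into 3 equal shares of 1/36 among Kenneth, Charles, Fiona.
Kenneth is living and takes 1/36.
Charles is living and takes 1/36.
Fiona is living and takes 1/36.
Tessa is living and takes 1/12.

Charles 1/36; Fiona 1/36; Isaac 1/12; Judith 1/12; Kenneth 1/36; Lydia 2/3; Tessa 1/12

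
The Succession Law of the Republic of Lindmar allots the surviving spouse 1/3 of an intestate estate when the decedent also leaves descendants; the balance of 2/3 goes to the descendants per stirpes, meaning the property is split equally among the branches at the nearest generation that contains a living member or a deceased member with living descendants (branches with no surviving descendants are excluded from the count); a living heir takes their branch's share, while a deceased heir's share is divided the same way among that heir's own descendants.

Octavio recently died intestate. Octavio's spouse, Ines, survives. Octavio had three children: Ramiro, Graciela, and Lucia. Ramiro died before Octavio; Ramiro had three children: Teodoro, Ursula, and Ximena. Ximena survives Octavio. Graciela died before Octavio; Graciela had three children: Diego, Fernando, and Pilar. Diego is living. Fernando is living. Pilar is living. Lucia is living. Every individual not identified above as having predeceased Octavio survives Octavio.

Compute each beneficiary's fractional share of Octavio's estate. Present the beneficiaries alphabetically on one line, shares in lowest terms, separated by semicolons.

Diego 2/27; Fernando 2/27; Ines 1/3; Lucia 2/9; Pilar 2/27; Teodoro 2/27; Ursula 2/27; Ximena 2/27

Ines, as surviving spouse, takes 1/3.
The remaining 2/3 passes to Octavio's descendants per stirpes.
The 2/3 is divided into 3 equal shares of 2/9 among Ramiro, Graciela, Lucia.
Ramiro predeceased; the 2/9 allotted to Ramiro's branch passes to Ramiro's issue by representation.
The 2/9 is divided into 3 equal shares of 2/27 among Teodoro, Ursula, Ximena.
Teodoro is living and takes 2/27.
Ursula is living and takes 2/27.
Ximena is living and takes 2/27.
Graciela predeceased; the 2/9 allotted to Graciela's branch passes to Graciela's issue by representation.
The 2/9 is divided into 3 equal shares of 2/27 among Diego, Fernando, Pilar.
Diego is living and takes 2/27.
Fernando is living and takes 2/27.
Pilar is living and takes 2/27.
Lucia is living and takes 2/9.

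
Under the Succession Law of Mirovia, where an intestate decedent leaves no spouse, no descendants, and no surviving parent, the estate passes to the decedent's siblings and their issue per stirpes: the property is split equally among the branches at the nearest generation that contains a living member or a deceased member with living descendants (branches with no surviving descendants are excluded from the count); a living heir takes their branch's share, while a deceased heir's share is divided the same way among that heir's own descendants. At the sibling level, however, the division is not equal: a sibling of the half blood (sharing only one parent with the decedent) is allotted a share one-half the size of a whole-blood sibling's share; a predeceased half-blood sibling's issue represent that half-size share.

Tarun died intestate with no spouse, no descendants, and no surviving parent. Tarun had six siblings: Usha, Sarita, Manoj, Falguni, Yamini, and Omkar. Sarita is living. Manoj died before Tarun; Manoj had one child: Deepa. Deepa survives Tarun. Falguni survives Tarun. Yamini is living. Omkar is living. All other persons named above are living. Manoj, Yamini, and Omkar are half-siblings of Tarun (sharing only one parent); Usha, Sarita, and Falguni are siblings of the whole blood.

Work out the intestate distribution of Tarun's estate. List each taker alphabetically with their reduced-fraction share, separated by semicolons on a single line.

No spouse, descendants, or parent survives, so the estate passes to Tarun's siblings per stirpes.
Half-blood siblings count for one-half the weight of whole-blood siblings at the initial division.
Dividing 1 in proportion to weights (total weight 9/2): Usha (weight 1) → 2/9; Sarita (weight 1) → 2/9; Manoj (weight 1/2) → 1/9; Falguni (weight 1) → 2/9; Yamini (weight 1/2) → 1/9; Omkar (weight 1/2) → 1/9.
Usha is living and takes 2/9.
Sarita is living and takes 2/9.
Manoj predeceased; the 1/9 allotted to Manoj's branch passes to Manoj's issue by representation.
Deepa is the sole taker at this level and receives the full 1/9.
Falguni is living and takes 2/9.
Yamini is living and takes 1/9.
Omkar is living and takes 1/9.

Deepa 1/9; Falguni 2/9; Omkar 1/9; Sarita 2/9; Usha 2/9; Yamini 1/9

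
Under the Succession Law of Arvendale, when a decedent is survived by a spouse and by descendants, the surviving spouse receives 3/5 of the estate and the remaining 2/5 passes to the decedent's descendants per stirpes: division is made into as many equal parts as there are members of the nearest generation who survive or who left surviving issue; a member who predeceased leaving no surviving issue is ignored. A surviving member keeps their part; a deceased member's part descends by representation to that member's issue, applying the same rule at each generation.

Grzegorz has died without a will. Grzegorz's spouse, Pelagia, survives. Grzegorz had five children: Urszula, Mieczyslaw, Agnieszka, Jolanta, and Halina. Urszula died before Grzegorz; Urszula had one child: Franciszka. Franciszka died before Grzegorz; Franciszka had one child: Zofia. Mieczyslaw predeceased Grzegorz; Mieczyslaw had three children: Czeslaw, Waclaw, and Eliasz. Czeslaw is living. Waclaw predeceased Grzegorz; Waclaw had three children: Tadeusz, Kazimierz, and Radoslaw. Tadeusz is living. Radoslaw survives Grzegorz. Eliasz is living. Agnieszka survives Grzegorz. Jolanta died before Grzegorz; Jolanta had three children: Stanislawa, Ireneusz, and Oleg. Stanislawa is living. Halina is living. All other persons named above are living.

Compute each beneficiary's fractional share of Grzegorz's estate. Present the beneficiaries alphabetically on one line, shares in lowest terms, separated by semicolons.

Pelagia, as surviving spouse, takes 3/5.
The remaining 2/5 passes to Grzegorz's descendants per stirpes.
The 2/5 is divided into 5 equal shares of 2/25 among Urszula, Mieczyslaw, Agnieszka, Jolanta, Halina.
Urszula predeceased; the 2/25 allotted to Urszula's branch passes to Urszula's issue by representation.
Franciszka's line is the sole branch at this level, so the full 2/25 passes to Franciszka's issue by representation.
Zofia is the sole taker at this level and receives the full 2/25.
Mieczyslaw predeceased; the 2/25 allotted to Mieczyslaw's branch passes to Mieczyslaw's issue by representation.
The 2/25 is divided into 3 equal shares of 2/75 among Czeslaw, Waclaw, Eliasz.
Czeslaw is living and takes 2/75.
Waclaw predeceased; the 2/75 allotted to Waclaw's branch passes to Waclaw's issue by representation.
The 2/75 is divided into 3 equal shares of 2/225 among Tadeusz, Kazimierz, Radoslaw.
Tadeusz is living and takes 2/225.
Kazimierz is living and takes 2/225.
Radoslaw is living and takes 2/225.
Eliasz is living and takes 2/75.
Agnieszka is living and takes 2/25.
Jolanta predeceased; the 2/25 allotted to Jolanta's branch passes to Jolanta's issue by representation.
The 2/25 is divided into 3 equal shares of 2/75 among Stanislawa, Ireneusz, Oleg.
Stanislawa is living and takes 2/75.
Ireneusz is living and takes 2/75.
Oleg is living and takes 2/75.
Halina is living and takes 2/25.

Agnieszka 2/25; Czeslaw 2/75; Eliasz 2/75; Halina 2/25; Ireneusz 2/75; Kazimierz 2/225; Oleg 2/75; Pelagia 3/5; Radoslaw 2/225; Stanislawa 2/75; Tadeusz 2/225; Zofia 2/25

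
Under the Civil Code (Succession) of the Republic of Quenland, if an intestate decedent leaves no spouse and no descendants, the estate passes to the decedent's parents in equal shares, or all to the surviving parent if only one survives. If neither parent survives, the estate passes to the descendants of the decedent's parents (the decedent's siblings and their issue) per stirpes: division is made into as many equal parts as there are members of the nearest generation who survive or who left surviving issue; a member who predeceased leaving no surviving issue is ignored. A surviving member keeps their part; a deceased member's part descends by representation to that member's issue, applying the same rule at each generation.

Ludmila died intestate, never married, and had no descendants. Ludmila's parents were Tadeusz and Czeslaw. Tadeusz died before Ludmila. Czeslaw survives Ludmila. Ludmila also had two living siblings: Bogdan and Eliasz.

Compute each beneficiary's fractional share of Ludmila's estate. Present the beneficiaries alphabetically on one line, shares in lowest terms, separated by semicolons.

Only one parent, Czeslaw, survives, so Czeslaw takes the entire estate. The siblings take nothing because a surviving parent has priority.

Czeslaw 1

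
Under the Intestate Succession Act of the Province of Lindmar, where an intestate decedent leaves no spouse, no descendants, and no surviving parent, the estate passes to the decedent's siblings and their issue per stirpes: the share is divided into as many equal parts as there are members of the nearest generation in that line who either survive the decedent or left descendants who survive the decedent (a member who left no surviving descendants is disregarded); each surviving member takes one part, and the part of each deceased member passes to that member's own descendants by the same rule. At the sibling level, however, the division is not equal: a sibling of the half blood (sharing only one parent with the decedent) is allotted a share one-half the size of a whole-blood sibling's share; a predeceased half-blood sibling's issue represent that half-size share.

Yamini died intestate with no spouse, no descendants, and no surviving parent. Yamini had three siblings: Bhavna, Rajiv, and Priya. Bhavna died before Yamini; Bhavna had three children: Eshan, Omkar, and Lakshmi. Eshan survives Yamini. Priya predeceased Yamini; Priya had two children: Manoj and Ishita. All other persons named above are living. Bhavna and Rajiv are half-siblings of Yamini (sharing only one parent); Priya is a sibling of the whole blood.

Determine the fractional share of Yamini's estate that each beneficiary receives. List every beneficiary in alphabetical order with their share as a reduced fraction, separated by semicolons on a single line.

No spouse, descendants, or parent survives, so the estate passes to Yamini's siblings per stirpes.
Half-blood siblings count for one-half the weight of whole-blood siblings at the initial division.
Dividing 1 in proportion to weights (total weight 2): Bhavna (weight 1/2) → 1/4; Rajiv (weight 1/2) → 1/4; Priya (weight 1) → 1/2.
Bhavna predeceased; the 1/4 allotted to Bhavna's branch passes to Bhavna's issue by representation.
The 1/4 is divided into 3 equal shares of 1/12 among Eshan, Omkar, Lakshmi.
Eshan is living and takes 1/12.
Omkar is living and takes 1/12.
Lakshmi is living and takes 1/12.
Rajiv is living and takes 1/4.
Priya predeceased; the 1/2 allotted to Priya's branch passes to Priya's issue by representation.
The 1/2 is divided into 2 equal shares of 1/4 among Manoj, Ishita.
Manoj is living and takes 1/4.
Ishita is living and takes 1/4.

Eshan 1/12; Ishita 1/4; Lakshmi 1/12; Manoj 1/4; Omkar 1/12; Rajiv 1/4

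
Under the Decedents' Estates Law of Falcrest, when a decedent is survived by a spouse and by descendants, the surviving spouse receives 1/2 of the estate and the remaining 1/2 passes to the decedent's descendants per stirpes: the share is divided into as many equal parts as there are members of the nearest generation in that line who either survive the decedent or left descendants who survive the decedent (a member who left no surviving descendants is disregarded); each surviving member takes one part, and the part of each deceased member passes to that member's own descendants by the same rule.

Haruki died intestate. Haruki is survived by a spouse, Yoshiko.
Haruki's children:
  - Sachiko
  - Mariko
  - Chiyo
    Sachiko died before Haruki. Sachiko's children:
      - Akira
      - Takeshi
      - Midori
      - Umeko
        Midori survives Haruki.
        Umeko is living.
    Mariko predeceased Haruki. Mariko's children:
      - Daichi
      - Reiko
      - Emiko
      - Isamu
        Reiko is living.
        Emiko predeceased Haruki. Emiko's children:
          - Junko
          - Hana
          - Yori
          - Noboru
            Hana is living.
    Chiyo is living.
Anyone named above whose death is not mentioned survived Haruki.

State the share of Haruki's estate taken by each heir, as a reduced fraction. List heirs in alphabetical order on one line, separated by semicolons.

Yoshiko, as surviving spouse, takes 1/2.
The remaining 1/2 passes to Haruki's descendants per stirpes.
The 1/2 is divided into 3 equal shares of 1/6 among Sachiko, Mariko, Chiyo.
Sachiko predeceased; the 1/6 allotted to Sachiko's branch passes to Sachiko's issue by representation.
The 1/6 is divided into 4 equal shares of 1/24 among Akira, Takeshi, Midori, Umeko.
Akira is living and takes 1/24.
Takeshi is living and takes 1/24.
Midori is living and takes 1/24.
Umeko is living and takes 1/24.
Mariko predeceased; the 1/6 allotted to Mariko's branch passes to Mariko's issue by representation.
The 1/6 is divided into 4 equal shares of 1/24 among Daichi, Reiko, Emiko, Isamu.
Daichi is living and takes 1/24.
Reiko is living and takes 1/24.
Emiko predeceased; the 1/24 allotted to Emiko's branch passes to Emiko's issue by representation.
The 1/24 is divided into 4 equal shares of 1/96 among Junko, Hana, Yori, Noboru.
Junko is living and takes 1/96.
Hana is living and takes 1/96.
Yori is living and takes 1/96.
Noboru is living and takes 1/96.
Isamu is living and takes 1/24.
Chiyo is living and takes 1/6.

Akira 1/24; Chiyo 1/6; Daichi 1/24; Hana 1/96; Isamu 1/24; Junko 1/96; Midori 1/24; Noboru 1/96; Reiko 1/24; Takeshi 1/24; Umeko 1/24; Yori 1/96; Yoshiko 1/2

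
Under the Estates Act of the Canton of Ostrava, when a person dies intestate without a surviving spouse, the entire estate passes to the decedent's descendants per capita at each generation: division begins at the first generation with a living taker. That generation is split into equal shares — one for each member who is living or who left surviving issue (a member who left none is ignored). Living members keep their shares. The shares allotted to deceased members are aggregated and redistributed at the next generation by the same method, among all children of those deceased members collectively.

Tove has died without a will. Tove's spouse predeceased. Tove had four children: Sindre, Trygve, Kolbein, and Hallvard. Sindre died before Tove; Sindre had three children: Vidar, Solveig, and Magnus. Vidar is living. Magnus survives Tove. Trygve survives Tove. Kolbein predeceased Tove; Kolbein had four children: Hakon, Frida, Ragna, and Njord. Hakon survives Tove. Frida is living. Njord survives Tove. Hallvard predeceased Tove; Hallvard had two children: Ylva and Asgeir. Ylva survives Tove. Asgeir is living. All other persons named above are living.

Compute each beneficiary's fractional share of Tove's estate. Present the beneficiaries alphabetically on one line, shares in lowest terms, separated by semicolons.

Asgeir 1/12; Frida 1/12; Hakon 1/12; Magnus 1/12; Njord 1/12; Ragna 1/12; Solveig 1/12; Trygve 1/4; Vidar 1/12; Ylva 1/12

There is no surviving spouse, so the entire estate passes to Tove's descendants per capita at each generation.
At generation 1 (Sindre, Trygve, Kolbein, Hallvard) there are 4 shares of (1)/4 = 1/4 each.
Living: Trygve — each takes 1/4.
Deceased: Sindre, Kolbein, and Hallvard. Their combined 3/4 is pooled and carried to generation 2.
At generation 2 (Vidar, Solveig, Magnus, Hakon, Frida, Ragna, Njord, Ylva, Asgeir) there are 9 shares of (3/4)/9 = 1/12 each.
Living: Vidar, Solveig, Magnus, Hakon, Frida, Ragna, Njord, Ylva, and Asgeir — each takes 1/12.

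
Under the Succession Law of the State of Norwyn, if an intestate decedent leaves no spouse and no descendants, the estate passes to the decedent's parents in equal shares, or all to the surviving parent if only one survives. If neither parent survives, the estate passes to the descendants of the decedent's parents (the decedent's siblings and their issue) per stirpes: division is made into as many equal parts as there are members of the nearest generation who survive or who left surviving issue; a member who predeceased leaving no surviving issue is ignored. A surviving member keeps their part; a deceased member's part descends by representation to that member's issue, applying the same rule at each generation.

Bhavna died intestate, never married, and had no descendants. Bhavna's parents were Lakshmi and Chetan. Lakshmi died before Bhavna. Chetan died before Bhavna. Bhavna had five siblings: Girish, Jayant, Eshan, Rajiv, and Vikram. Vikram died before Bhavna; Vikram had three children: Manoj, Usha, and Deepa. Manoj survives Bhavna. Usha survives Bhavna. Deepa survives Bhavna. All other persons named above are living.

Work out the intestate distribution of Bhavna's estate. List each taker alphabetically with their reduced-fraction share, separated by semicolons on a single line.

Deepa 1/15; Eshan 1/5; Girish 1/5; Jayant 1/5; Manoj 1/15; Rajiv 1/5; Usha 1/15

Neither parent survives and there are no descendants, so the estate passes to Bhavna's siblings and their issue per stirpes.
The estate is divided into 5 equal shares of 1/5 among Girish, Jayant, Eshan, Rajiv, Vikram.
Girish is living and takes 1/5.
Jayant is living and takes 1/5.
Eshan is living and takes 1/5.
Rajiv is living and takes 1/5.
Vikram predeceased; the 1/5 allotted to Vikram's branch passes to Vikram's issue by representation.
The 1/5 is divided into 3 equal shares of 1/15 among Manoj, Usha, Deepa.
Manoj is living and takes 1/15.
Usha is living and takes 1/15.
Deepa is living and takes 1/15.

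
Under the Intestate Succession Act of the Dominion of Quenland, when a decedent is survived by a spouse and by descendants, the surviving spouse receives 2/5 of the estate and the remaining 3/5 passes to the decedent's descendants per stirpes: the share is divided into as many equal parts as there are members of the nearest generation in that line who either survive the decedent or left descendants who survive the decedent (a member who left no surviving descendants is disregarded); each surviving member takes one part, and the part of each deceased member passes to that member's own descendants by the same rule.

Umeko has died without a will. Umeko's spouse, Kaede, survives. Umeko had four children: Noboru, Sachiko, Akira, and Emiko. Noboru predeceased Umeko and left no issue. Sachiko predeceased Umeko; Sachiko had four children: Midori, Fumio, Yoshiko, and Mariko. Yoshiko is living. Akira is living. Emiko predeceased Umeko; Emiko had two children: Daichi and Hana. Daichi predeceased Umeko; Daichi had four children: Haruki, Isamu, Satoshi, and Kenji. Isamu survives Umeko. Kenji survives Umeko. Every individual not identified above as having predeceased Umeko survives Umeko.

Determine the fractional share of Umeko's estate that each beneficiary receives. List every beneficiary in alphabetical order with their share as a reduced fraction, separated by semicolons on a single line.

Kaede, as surviving spouse, takes 2/5.
The remaining 3/5 passes to Umeko's descendants per stirpes.
Noboru left no surviving issue, so that branch lapses and is disregarded.
The 3/5 is divided into 3 equal shares of 1/5 among Sachiko, Akira, Emiko.
Sachiko predeceased; the 1/5 allotted to Sachiko's branch passes to Sachiko's issue by representation.
The 1/5 is divided into 4 equal shares of 1/20 among Midori, Fumio, Yoshiko, Mariko.
Midori is living and takes 1/20.
Fumio is living and takes 1/20.
Yoshiko is living and takes 1/20.
Mariko is living and takes 1/20.
Akira is living and takes 1/5.
Emiko predeceased; the 1/5 allotted to Emiko's branch passes to Emiko's issue by representation.
The 1/5 is divided into 2 equal shares of 1/10 among Daichi, Hana.
Daichi predeceased; the 1/10 allotted to Daichi's branch passes to Daichi's issue by representation.
The 1/10 is divided into 4 equal shares of 1/40 among Haruki, Isamu, Satoshi, Kenji.
Haruki is living and takes 1/40.
Isamu is living and takes 1/40.
Satoshi is living and takes 1/40.
Kenji is living and takes 1/40.
Hana is living and takes 1/10.

Akira 1/5; Fumio 1/20; Hana 1/10; Haruki 1/40; Isamu 1/40; Kaede 2/5; Kenji 1/40; Mariko 1/20; Midori 1/20; Satoshi 1/40; Yoshiko 1/20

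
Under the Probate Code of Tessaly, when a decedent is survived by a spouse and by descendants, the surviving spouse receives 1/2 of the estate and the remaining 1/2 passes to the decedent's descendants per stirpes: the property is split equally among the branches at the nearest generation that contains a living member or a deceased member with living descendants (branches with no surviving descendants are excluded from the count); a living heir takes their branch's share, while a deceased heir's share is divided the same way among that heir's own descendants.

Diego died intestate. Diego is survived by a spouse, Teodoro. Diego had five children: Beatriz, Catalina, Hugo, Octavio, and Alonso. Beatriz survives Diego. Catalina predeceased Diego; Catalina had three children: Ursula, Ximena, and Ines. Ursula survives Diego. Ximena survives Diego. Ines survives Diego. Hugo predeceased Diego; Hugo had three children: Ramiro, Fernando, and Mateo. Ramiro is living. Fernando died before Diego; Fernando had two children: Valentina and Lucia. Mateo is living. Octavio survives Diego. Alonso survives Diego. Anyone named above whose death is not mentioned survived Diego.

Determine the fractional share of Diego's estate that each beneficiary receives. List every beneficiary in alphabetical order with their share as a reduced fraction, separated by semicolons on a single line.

Teodoro, as surviving spouse, takes 1/2.
The remaining 1/2 passes to Diego's descendants per stirpes.
The 1/2 is divided into 5 equal shares of 1/10 among Beatriz, Catalina, Hugo, Octavio, Alonso.
Beatriz is living and takes 1/10.
Catalina predeceased; the 1/10 allotted to Catalina's branch passes to Catalina's issue by representation.
The 1/10 is divided into 3 equal shares of 1/30 among Ursula, Ximena, Ines.
Ursula is living and takes 1/30.
Ximena is living and takes 1/30.
Ines is living and takes 1/30.
Hugo predeceased; the 1/10 allotted to Hugo's branch passes to Hugo's issue by representation.
The 1/10 is divided into 3 equal shares of 1/30 among Ramiro, Fernando, Mateo.
Ramiro is living and takes 1/30.
Fernando predeceased; the 1/30 allotted to Fernando's branch passes to Fernando's issue by representation.
The 1/30 is divided into 2 equal shares of 1/60 among Valentina, Lucia.
Valentina is living and takes 1/60.
Lucia is living and takes 1/60.
Mateo is living and takes 1/30.
Octavio is living and takes 1/10.
Alonso is living and takes 1/10.

Alonso 1/10; Beatriz 1/10; Ines 1/30; Lucia 1/60; Mateo 1/30; Octavio 1/10; Ramiro 1/30; Teodoro 1/2; Ursula 1/30; Valentina 1/60; Ximena 1/30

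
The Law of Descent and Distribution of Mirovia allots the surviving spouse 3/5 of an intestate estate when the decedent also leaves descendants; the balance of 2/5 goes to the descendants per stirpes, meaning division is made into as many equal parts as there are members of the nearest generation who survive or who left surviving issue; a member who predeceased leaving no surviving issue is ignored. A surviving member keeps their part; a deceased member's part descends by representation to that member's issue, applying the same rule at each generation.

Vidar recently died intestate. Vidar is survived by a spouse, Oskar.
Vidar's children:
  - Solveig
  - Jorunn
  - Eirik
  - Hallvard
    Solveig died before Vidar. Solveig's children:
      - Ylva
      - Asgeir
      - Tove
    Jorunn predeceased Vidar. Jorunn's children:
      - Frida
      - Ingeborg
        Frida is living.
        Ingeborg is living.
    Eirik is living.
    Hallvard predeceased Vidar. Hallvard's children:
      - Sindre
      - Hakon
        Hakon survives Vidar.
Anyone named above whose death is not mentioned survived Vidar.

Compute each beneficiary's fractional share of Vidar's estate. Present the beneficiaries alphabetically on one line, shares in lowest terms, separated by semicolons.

Oskar, as surviving spouse, takes 3/5.
The remaining 2/5 passes to Vidar's descendants per stirpes.
The 2/5 is divided into 4 equal shares of 1/10 among Solveig, Jorunn, Eirik, Hallvard.
Solveig predeceased; the 1/10 allotted to Solveig's branch passes to Solveig's issue by representation.
The 1/10 is divided into 3 equal shares of 1/30 among Ylva, Asgeir, Tove.
Ylva is living and takes 1/30.
Asgeir is living and takes 1/30.
Tove is living and takes 1/30.
Jorunn predeceased; the 1/10 allotted to Jorunn's branch passes to Jorunn's issue by representation.
The 1/10 is divided into 2 equal shares of 1/20 among Frida, Ingeborg.
Frida is living and takes 1/20.
Ingeborg is living and takes 1/20.
Eirik is living and takes 1/10.
Hallvard predeceased; the 1/10 allotted to Hallvard's branch passes to Hallvard's issue by representation.
The 1/10 is divided into 2 equal shares of 1/20 among Sindre, Hakon.
Sindre is living and takes 1/20.
Hakon is living and takes 1/20.

Asgeir 1/30; Eirik 1/10; Frida 1/20; Hakon 1/20; Ingeborg 1/20; Oskar 3/5; Sindre 1/20; Tove 1/30; Ylva 1/30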